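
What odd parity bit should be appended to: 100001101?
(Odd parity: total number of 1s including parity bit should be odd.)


Number of 1s in data: 4
Parity bit: 1

1


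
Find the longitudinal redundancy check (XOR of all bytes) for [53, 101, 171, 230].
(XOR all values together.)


XOR chain: 53 ^ 101 ^ 171 ^ 230 = 29

29


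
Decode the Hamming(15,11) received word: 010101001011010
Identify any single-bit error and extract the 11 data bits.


Syndrome = 0: no error detected

Data: 00101011010 (no errors)


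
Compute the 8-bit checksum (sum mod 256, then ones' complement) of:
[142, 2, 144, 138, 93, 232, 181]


Sum = 932 mod 256 = 164
Complement = 91

91


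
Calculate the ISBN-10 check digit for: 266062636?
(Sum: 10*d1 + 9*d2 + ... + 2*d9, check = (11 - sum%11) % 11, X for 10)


Weighted sum: 213
213 mod 11 = 4

Check digit: 7


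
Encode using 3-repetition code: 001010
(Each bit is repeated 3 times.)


Each bit -> 3 copies

000000111000111000


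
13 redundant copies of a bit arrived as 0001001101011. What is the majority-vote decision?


Ones: 6 out of 13
Threshold: 7

0 (6/13 voted 1)


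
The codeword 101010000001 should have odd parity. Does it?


Number of 1s: 4

No, parity error (4 ones)


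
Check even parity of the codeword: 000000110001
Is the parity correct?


Number of 1s: 3

No, parity error (3 ones)


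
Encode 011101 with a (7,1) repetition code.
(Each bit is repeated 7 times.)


Each bit -> 7 copies

000000011111111111111111111100000001111111


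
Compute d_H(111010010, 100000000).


XOR: 011010010
Count of 1s: 4

4


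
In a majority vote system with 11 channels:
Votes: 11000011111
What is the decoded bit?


Ones: 7 out of 11
Threshold: 6

1 (7/11 voted 1)


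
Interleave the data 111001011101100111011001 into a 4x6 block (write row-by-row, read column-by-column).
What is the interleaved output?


Matrix:
  111001
  011101
  100111
  011001
Read columns: 101011011101011000101111

101011011101011000101111


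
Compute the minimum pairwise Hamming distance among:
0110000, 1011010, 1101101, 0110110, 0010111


Comparing all pairs, minimum distance: 2
Can detect 1 errors, correct 0 errors

2


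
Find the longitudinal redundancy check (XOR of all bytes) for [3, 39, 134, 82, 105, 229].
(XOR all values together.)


XOR chain: 3 ^ 39 ^ 134 ^ 82 ^ 105 ^ 229 = 124

124


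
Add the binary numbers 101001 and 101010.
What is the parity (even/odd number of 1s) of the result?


101001 = 41
101010 = 42
Sum = 83 = 1010011
1s count = 4

even parity (4 ones in 1010011)


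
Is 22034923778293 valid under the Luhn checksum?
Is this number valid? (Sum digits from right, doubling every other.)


Luhn sum = 66
66 mod 10 = 6

Invalid (Luhn sum mod 10 = 6)


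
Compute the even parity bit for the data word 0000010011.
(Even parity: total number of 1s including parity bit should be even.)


Number of 1s in data: 3
Parity bit: 1

1


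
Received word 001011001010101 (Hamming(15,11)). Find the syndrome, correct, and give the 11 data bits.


Syndrome = 0: no error detected

Data: 11101010101 (no errors)


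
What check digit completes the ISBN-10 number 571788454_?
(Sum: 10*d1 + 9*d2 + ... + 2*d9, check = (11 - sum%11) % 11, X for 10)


Weighted sum: 297
297 mod 11 = 0

Check digit: 0


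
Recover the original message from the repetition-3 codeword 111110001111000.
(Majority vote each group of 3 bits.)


Groups: 111, 110, 001, 111, 000
Majority votes: 11010

11010


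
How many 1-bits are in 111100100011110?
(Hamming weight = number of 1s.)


Counting 1s in 111100100011110

9


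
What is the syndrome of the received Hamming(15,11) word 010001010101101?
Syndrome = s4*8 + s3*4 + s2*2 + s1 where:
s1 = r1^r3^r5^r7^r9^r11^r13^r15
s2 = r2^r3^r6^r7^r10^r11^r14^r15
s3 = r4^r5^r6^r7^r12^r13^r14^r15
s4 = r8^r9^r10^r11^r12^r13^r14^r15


s1=0, s2=0, s3=0, s4=1

Syndrome = 8 (error at position 8)


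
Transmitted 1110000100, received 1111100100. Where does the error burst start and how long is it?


XOR: 0001100000

Burst at position 3, length 2


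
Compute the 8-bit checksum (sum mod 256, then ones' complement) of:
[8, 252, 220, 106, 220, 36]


Sum = 842 mod 256 = 74
Complement = 181

181


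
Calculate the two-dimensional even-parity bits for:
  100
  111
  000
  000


Row parities: 1100
Column parities: 011

Row P: 1100, Col P: 011, Corner: 0


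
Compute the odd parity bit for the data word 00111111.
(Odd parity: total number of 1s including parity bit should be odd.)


Number of 1s in data: 6
Parity bit: 1

1


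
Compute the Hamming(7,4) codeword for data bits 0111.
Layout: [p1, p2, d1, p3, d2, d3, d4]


Parity bits: p1=0, p2=0, p3=1

0001111


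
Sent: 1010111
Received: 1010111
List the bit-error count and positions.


XOR: 0000000

0 errors (received matches sent)


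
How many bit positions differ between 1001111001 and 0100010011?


XOR: 1101101010
Count of 1s: 6

6


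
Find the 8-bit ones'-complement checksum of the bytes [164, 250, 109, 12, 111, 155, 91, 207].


Sum = 1099 mod 256 = 75
Complement = 180

180


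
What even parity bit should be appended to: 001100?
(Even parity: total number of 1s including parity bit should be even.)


Number of 1s in data: 2
Parity bit: 0

0


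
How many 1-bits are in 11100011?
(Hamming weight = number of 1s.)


Counting 1s in 11100011

5


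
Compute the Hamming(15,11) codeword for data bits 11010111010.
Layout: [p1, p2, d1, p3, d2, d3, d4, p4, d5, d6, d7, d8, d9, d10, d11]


Parity bits: p1=0, p2=1, p3=0, p4=0

011010100111010


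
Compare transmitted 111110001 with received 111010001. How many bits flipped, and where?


XOR: 000100000

1 error(s) at position(s): 3


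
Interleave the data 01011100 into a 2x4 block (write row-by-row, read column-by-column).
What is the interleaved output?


Matrix:
  0101
  1100
Read columns: 01110010

01110010


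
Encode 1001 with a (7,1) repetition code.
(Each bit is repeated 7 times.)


Each bit -> 7 copies

1111111000000000000001111111


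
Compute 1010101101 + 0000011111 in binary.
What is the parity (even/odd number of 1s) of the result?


1010101101 = 685
0000011111 = 31
Sum = 716 = 1011001100
1s count = 5

odd parity (5 ones in 1011001100)


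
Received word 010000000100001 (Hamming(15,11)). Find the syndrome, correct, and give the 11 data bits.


Syndrome = 7: error at position 7

Data: 00010100001 (corrected bit 7)


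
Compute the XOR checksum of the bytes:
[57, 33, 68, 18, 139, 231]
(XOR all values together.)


XOR chain: 57 ^ 33 ^ 68 ^ 18 ^ 139 ^ 231 = 34

34


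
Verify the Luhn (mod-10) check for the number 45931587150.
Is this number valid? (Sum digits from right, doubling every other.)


Luhn sum = 37
37 mod 10 = 7

Invalid (Luhn sum mod 10 = 7)


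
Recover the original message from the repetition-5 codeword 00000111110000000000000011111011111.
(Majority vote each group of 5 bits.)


Groups: 00000, 11111, 00000, 00000, 00001, 11110, 11111
Majority votes: 0100011

0100011


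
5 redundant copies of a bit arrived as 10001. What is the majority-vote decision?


Ones: 2 out of 5
Threshold: 3

0 (2/5 voted 1)


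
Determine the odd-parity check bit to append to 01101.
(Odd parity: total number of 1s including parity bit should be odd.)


Number of 1s in data: 3
Parity bit: 0

0


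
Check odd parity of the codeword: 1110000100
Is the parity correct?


Number of 1s: 4

No, parity error (4 ones)


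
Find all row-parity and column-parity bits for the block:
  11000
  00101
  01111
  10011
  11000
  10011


Row parities: 000101
Column parities: 01010

Row P: 000101, Col P: 01010, Corner: 0


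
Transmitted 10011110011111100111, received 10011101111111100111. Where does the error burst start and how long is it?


XOR: 00000011100000000000

Burst at position 6, length 3


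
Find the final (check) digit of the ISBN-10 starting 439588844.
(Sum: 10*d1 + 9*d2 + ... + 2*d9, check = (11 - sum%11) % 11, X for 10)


Weighted sum: 314
314 mod 11 = 6

Check digit: 5


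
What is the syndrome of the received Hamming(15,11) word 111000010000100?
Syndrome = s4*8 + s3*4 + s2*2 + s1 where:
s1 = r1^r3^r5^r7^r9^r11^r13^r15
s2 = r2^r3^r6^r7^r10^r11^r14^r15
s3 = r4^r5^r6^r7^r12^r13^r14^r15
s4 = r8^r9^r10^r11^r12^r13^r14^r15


s1=1, s2=0, s3=1, s4=0

Syndrome = 5 (error at position 5)


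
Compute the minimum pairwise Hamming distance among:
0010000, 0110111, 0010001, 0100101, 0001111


Comparing all pairs, minimum distance: 1
Can detect 0 errors, correct 0 errors

1


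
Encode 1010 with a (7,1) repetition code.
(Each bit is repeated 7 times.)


Each bit -> 7 copies

1111111000000011111110000000


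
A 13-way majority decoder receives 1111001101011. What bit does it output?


Ones: 9 out of 13
Threshold: 7

1 (9/13 voted 1)


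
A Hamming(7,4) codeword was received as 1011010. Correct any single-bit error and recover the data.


Syndrome = 0: no error detected

Data: 1010 (no errors)


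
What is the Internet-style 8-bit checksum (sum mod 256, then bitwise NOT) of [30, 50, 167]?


Sum = 247 mod 256 = 247
Complement = 8

8


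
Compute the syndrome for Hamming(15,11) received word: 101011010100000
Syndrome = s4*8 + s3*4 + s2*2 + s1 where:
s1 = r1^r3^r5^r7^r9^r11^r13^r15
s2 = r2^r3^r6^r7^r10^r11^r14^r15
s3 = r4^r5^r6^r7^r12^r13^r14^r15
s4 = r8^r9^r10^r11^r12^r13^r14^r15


s1=1, s2=1, s3=0, s4=0

Syndrome = 3 (error at position 3)


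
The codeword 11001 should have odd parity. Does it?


Number of 1s: 3

Yes, parity is correct (3 ones)


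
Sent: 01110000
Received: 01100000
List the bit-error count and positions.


XOR: 00010000

1 error(s) at position(s): 3


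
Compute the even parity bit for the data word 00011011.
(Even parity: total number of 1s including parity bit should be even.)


Number of 1s in data: 4
Parity bit: 0

0


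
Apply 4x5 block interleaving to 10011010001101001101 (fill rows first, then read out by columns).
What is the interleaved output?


Matrix:
  10011
  01000
  11010
  01101
Read columns: 10100111000110101001

10100111000110101001


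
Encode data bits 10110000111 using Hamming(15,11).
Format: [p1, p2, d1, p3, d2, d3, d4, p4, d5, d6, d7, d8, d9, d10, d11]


Parity bits: p1=0, p2=1, p3=1, p4=1

011101110000111


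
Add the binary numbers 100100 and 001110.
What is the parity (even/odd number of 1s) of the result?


100100 = 36
001110 = 14
Sum = 50 = 110010
1s count = 3

odd parity (3 ones in 110010)


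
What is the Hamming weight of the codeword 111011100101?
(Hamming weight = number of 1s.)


Counting 1s in 111011100101

8


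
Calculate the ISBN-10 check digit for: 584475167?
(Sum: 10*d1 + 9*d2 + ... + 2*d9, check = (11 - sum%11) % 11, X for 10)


Weighted sum: 285
285 mod 11 = 10

Check digit: 1


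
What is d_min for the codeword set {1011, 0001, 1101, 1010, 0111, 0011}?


Comparing all pairs, minimum distance: 1
Can detect 0 errors, correct 0 errors

1


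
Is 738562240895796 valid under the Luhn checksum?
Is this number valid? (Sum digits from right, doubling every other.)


Luhn sum = 81
81 mod 10 = 1

Invalid (Luhn sum mod 10 = 1)


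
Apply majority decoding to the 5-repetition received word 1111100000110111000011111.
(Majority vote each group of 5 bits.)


Groups: 11111, 00000, 11011, 10000, 11111
Majority votes: 10101

10101


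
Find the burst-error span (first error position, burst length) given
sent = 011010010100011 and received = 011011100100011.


XOR: 000001110000000

Burst at position 5, length 3


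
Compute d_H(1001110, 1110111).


XOR: 0111001
Count of 1s: 4

4


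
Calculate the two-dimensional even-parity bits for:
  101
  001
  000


Row parities: 010
Column parities: 100

Row P: 010, Col P: 100, Corner: 1


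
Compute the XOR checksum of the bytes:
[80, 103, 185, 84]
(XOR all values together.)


XOR chain: 80 ^ 103 ^ 185 ^ 84 = 218

218


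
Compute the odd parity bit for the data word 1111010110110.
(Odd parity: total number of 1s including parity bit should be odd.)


Number of 1s in data: 9
Parity bit: 0

0


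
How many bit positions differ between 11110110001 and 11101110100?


XOR: 00011000101
Count of 1s: 4

4


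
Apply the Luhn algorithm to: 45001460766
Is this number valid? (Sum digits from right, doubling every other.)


Luhn sum = 36
36 mod 10 = 6

Invalid (Luhn sum mod 10 = 6)


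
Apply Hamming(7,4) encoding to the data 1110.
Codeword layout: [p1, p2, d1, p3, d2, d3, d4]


Parity bits: p1=0, p2=0, p3=0

0010110


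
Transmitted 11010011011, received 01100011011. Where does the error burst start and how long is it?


XOR: 10110000000

Burst at position 0, length 4


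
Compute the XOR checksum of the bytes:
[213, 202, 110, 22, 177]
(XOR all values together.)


XOR chain: 213 ^ 202 ^ 110 ^ 22 ^ 177 = 214

214


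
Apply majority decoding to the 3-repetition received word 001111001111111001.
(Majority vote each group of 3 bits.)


Groups: 001, 111, 001, 111, 111, 001
Majority votes: 010110

010110


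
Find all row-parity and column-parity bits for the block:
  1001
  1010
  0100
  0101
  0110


Row parities: 00100
Column parities: 0100

Row P: 00100, Col P: 0100, Corner: 1


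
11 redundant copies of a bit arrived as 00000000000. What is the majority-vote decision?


Ones: 0 out of 11
Threshold: 6

0 (0/11 voted 1)


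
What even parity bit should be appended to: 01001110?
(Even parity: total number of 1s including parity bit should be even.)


Number of 1s in data: 4
Parity bit: 0

0


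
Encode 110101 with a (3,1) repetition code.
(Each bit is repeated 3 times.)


Each bit -> 3 copies

111111000111000111


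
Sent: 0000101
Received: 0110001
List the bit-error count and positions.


XOR: 0110100

3 error(s) at position(s): 1, 2, 4


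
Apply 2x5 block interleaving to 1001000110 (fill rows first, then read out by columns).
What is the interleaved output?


Matrix:
  10010
  00110
Read columns: 1000011100

1000011100


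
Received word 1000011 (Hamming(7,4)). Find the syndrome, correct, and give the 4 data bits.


Syndrome = 0: no error detected

Data: 0011 (no errors)


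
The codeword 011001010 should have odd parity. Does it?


Number of 1s: 4

No, parity error (4 ones)


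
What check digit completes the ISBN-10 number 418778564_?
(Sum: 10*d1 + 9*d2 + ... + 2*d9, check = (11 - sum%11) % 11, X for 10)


Weighted sum: 290
290 mod 11 = 4

Check digit: 7


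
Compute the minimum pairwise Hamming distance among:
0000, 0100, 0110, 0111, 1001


Comparing all pairs, minimum distance: 1
Can detect 0 errors, correct 0 errors

1


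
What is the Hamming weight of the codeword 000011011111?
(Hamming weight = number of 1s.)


Counting 1s in 000011011111

7


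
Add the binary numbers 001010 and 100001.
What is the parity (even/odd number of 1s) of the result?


001010 = 10
100001 = 33
Sum = 43 = 101011
1s count = 4

even parity (4 ones in 101011)


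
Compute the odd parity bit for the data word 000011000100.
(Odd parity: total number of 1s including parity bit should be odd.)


Number of 1s in data: 3
Parity bit: 0

0


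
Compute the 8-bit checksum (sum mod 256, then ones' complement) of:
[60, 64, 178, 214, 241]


Sum = 757 mod 256 = 245
Complement = 10

10


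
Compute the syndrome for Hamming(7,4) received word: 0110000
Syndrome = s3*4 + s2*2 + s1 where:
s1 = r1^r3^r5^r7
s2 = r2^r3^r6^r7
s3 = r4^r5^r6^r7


s1=1, s2=0, s3=0

Syndrome = 1 (error at position 1)


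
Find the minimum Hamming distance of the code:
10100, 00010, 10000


Comparing all pairs, minimum distance: 1
Can detect 0 errors, correct 0 errors

1


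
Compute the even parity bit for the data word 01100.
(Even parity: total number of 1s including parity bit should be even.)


Number of 1s in data: 2
Parity bit: 0

0


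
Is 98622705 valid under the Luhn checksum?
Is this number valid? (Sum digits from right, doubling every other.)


Luhn sum = 38
38 mod 10 = 8

Invalid (Luhn sum mod 10 = 8)


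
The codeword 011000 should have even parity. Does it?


Number of 1s: 2

Yes, parity is correct (2 ones)


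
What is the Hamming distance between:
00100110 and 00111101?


XOR: 00011011
Count of 1s: 4

4


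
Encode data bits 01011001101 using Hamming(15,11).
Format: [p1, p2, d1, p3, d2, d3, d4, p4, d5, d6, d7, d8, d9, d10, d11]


Parity bits: p1=1, p2=0, p3=1, p4=0

100110101001101


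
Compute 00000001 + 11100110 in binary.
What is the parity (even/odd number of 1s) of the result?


00000001 = 1
11100110 = 230
Sum = 231 = 11100111
1s count = 6

even parity (6 ones in 11100111)


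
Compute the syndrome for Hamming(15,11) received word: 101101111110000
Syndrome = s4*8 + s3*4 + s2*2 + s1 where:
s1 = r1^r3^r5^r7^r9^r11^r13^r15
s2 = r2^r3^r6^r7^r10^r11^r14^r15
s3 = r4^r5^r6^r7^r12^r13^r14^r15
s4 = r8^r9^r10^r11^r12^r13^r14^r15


s1=1, s2=1, s3=1, s4=0

Syndrome = 7 (error at position 7)


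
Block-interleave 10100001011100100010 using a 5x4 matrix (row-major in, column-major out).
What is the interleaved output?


Matrix:
  1010
  0001
  0111
  0010
  0010
Read columns: 10000001001011101100

10000001001011101100


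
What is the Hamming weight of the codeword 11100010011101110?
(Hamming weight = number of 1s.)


Counting 1s in 11100010011101110

10


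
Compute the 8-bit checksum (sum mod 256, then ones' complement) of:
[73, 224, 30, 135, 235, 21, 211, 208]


Sum = 1137 mod 256 = 113
Complement = 142

142


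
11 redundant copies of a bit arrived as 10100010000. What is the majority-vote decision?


Ones: 3 out of 11
Threshold: 6

0 (3/11 voted 1)


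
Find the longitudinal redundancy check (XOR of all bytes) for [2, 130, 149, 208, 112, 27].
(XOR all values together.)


XOR chain: 2 ^ 130 ^ 149 ^ 208 ^ 112 ^ 27 = 174

174


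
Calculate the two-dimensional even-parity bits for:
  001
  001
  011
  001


Row parities: 1101
Column parities: 010

Row P: 1101, Col P: 010, Corner: 1


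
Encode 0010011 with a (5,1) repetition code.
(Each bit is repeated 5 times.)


Each bit -> 5 copies

00000000001111100000000001111111111


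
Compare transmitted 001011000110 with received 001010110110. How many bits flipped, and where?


XOR: 000001110000

3 error(s) at position(s): 5, 6, 7


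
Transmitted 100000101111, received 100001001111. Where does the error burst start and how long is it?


XOR: 000001100000

Burst at position 5, length 2


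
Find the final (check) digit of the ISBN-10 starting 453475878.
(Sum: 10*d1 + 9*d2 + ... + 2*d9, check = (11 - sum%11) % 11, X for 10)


Weighted sum: 273
273 mod 11 = 9

Check digit: 2


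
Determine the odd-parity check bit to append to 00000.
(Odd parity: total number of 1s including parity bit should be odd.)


Number of 1s in data: 0
Parity bit: 1

1


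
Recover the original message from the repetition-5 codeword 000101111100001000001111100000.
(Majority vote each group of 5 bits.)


Groups: 00010, 11111, 00001, 00000, 11111, 00000
Majority votes: 010010

010010


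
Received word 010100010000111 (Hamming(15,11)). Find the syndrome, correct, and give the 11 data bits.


Syndrome = 2: error at position 2

Data: 00000000111 (corrected bit 2)


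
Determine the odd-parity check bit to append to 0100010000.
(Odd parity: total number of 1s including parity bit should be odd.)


Number of 1s in data: 2
Parity bit: 1

1


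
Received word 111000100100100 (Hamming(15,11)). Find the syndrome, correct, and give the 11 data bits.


Syndrome = 0: no error detected

Data: 10010100100 (no errors)


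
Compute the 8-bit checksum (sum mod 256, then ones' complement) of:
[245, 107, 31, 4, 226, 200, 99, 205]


Sum = 1117 mod 256 = 93
Complement = 162

162


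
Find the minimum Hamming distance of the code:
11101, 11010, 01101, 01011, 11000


Comparing all pairs, minimum distance: 1
Can detect 0 errors, correct 0 errors

1


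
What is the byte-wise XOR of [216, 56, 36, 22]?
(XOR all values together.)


XOR chain: 216 ^ 56 ^ 36 ^ 22 = 210

210


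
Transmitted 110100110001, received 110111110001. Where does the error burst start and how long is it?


XOR: 000011000000

Burst at position 4, length 2


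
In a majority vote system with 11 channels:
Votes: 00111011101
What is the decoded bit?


Ones: 7 out of 11
Threshold: 6

1 (7/11 voted 1)


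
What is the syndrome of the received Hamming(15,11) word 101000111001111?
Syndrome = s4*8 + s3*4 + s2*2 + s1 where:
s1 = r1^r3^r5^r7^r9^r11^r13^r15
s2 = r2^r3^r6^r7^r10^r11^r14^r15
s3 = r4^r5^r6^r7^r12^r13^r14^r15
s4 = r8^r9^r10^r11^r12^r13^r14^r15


s1=0, s2=0, s3=1, s4=0

Syndrome = 4 (error at position 4)


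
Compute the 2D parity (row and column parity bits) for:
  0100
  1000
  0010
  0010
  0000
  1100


Row parities: 111100
Column parities: 0000

Row P: 111100, Col P: 0000, Corner: 0


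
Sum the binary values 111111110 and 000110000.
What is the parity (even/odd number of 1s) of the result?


111111110 = 510
000110000 = 48
Sum = 558 = 1000101110
1s count = 5

odd parity (5 ones in 1000101110)


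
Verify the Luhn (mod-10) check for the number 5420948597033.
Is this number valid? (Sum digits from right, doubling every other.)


Luhn sum = 64
64 mod 10 = 4

Invalid (Luhn sum mod 10 = 4)


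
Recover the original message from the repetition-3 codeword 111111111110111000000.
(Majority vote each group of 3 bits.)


Groups: 111, 111, 111, 110, 111, 000, 000
Majority votes: 1111100

1111100


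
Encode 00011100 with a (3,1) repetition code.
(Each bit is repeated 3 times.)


Each bit -> 3 copies

000000000111111111000000


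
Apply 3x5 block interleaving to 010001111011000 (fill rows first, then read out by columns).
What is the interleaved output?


Matrix:
  01000
  11110
  11000
Read columns: 011111010010000

011111010010000


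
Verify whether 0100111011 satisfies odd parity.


Number of 1s: 6

No, parity error (6 ones)


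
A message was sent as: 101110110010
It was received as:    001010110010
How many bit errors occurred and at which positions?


XOR: 100100000000

2 error(s) at position(s): 0, 3


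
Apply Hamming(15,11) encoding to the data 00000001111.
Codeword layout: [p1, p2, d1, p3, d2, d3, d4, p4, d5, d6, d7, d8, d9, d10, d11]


Parity bits: p1=0, p2=0, p3=0, p4=0

000000000001111


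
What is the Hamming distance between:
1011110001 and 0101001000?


XOR: 1110111001
Count of 1s: 7

7


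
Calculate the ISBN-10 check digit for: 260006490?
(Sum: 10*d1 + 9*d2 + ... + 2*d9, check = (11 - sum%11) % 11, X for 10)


Weighted sum: 147
147 mod 11 = 4

Check digit: 7


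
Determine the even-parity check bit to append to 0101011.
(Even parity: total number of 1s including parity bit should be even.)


Number of 1s in data: 4
Parity bit: 0

0


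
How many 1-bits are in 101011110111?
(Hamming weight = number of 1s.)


Counting 1s in 101011110111

9


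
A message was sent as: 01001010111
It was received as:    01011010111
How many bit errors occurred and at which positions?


XOR: 00010000000

1 error(s) at position(s): 3


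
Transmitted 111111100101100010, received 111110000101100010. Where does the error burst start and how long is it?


XOR: 000001100000000000

Burst at position 5, length 2


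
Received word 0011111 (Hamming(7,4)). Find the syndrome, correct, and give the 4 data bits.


Syndrome = 3: error at position 3

Data: 0111 (corrected bit 3)


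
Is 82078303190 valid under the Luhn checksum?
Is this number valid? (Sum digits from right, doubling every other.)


Luhn sum = 47
47 mod 10 = 7

Invalid (Luhn sum mod 10 = 7)


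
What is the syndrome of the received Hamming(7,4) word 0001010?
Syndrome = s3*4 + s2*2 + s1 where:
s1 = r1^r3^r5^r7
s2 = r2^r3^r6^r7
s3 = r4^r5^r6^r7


s1=0, s2=1, s3=0

Syndrome = 2 (error at position 2)


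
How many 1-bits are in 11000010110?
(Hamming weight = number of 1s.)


Counting 1s in 11000010110

5


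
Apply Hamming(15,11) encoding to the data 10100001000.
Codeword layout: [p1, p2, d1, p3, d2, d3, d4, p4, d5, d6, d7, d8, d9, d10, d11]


Parity bits: p1=1, p2=0, p3=0, p4=1

101001010001000


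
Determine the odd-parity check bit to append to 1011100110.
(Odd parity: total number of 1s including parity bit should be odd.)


Number of 1s in data: 6
Parity bit: 1

1


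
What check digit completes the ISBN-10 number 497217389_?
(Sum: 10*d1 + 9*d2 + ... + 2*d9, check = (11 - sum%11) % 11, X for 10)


Weighted sum: 286
286 mod 11 = 0

Check digit: 0


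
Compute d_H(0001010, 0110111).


XOR: 0111101
Count of 1s: 5

5


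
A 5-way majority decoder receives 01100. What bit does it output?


Ones: 2 out of 5
Threshold: 3

0 (2/5 voted 1)


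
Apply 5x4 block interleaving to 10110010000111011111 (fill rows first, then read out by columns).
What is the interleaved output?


Matrix:
  1011
  0010
  0001
  1101
  1111
Read columns: 10011000111100110111

10011000111100110111


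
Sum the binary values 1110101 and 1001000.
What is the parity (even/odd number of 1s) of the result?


1110101 = 117
1001000 = 72
Sum = 189 = 10111101
1s count = 6

even parity (6 ones in 10111101)


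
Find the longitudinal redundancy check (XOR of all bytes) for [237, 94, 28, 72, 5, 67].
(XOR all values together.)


XOR chain: 237 ^ 94 ^ 28 ^ 72 ^ 5 ^ 67 = 161

161


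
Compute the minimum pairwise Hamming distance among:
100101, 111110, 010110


Comparing all pairs, minimum distance: 2
Can detect 1 errors, correct 0 errors

2


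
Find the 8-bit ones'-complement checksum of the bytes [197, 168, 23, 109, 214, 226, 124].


Sum = 1061 mod 256 = 37
Complement = 218

218


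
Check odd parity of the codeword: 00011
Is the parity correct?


Number of 1s: 2

No, parity error (2 ones)


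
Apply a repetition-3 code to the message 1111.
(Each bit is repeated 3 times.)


Each bit -> 3 copies

111111111111


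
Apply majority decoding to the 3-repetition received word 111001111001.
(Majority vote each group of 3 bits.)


Groups: 111, 001, 111, 001
Majority votes: 1010

1010


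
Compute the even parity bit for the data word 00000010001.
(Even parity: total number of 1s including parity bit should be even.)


Number of 1s in data: 2
Parity bit: 0

0


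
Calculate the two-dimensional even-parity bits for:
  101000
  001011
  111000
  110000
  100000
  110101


Row parities: 011010
Column parities: 111110

Row P: 011010, Col P: 111110, Corner: 1


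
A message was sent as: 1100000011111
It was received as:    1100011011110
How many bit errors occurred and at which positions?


XOR: 0000011000001

3 error(s) at position(s): 5, 6, 12


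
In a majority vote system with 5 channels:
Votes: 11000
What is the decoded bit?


Ones: 2 out of 5
Threshold: 3

0 (2/5 voted 1)


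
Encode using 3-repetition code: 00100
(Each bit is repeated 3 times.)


Each bit -> 3 copies

000000111000000


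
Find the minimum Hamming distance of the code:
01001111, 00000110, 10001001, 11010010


Comparing all pairs, minimum distance: 3
Can detect 2 errors, correct 1 errors

3


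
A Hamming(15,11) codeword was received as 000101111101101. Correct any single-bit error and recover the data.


Syndrome = 0: no error detected

Data: 00111101101 (no errors)


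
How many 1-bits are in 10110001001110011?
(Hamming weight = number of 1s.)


Counting 1s in 10110001001110011

9


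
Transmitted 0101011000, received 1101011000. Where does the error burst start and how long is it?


XOR: 1000000000

Burst at position 0, length 1


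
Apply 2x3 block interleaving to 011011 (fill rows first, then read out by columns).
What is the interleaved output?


Matrix:
  011
  011
Read columns: 001111

001111


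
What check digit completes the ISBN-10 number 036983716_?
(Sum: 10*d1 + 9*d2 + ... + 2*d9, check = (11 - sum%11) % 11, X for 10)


Weighted sum: 244
244 mod 11 = 2

Check digit: 9


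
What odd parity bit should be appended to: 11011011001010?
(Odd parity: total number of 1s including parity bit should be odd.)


Number of 1s in data: 8
Parity bit: 1

1


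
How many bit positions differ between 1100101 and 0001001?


XOR: 1101100
Count of 1s: 4

4


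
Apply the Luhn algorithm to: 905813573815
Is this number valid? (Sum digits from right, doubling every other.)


Luhn sum = 52
52 mod 10 = 2

Invalid (Luhn sum mod 10 = 2)


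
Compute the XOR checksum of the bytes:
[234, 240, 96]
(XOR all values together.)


XOR chain: 234 ^ 240 ^ 96 = 122

122


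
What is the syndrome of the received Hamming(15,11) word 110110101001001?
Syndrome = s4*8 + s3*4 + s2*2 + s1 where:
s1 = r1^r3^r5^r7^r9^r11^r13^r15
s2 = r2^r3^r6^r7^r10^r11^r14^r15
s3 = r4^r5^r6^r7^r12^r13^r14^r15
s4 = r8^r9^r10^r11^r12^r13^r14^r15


s1=1, s2=1, s3=1, s4=1

Syndrome = 15 (error at position 15)


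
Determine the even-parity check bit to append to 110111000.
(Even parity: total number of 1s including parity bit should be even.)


Number of 1s in data: 5
Parity bit: 1

1


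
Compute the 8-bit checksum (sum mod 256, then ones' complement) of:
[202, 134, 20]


Sum = 356 mod 256 = 100
Complement = 155

155


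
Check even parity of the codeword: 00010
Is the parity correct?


Number of 1s: 1

No, parity error (1 ones)


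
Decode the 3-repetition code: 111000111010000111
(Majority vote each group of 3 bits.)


Groups: 111, 000, 111, 010, 000, 111
Majority votes: 101001

101001


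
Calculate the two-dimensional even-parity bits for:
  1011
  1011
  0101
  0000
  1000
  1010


Row parities: 110010
Column parities: 0111

Row P: 110010, Col P: 0111, Corner: 1


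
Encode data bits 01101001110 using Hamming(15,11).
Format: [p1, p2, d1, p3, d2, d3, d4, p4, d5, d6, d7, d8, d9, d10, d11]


Parity bits: p1=1, p2=0, p3=1, p4=0

100111001001110


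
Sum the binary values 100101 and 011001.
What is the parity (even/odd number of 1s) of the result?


100101 = 37
011001 = 25
Sum = 62 = 111110
1s count = 5

odd parity (5 ones in 111110)


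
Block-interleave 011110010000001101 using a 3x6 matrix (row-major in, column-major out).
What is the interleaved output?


Matrix:
  011110
  010000
  001101
Read columns: 000110101101100001

000110101101100001


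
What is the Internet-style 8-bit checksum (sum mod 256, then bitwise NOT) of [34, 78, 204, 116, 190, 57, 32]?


Sum = 711 mod 256 = 199
Complement = 56

56


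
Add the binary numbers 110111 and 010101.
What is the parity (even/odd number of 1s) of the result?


110111 = 55
010101 = 21
Sum = 76 = 1001100
1s count = 3

odd parity (3 ones in 1001100)


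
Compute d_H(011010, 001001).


XOR: 010011
Count of 1s: 3

3


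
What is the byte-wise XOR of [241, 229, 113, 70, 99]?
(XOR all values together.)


XOR chain: 241 ^ 229 ^ 113 ^ 70 ^ 99 = 64

64


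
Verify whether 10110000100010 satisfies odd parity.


Number of 1s: 5

Yes, parity is correct (5 ones)


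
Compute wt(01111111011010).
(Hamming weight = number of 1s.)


Counting 1s in 01111111011010

10


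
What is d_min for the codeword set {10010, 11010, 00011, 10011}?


Comparing all pairs, minimum distance: 1
Can detect 0 errors, correct 0 errors

1


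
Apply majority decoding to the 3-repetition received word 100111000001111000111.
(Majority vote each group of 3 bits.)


Groups: 100, 111, 000, 001, 111, 000, 111
Majority votes: 0100101

0100101


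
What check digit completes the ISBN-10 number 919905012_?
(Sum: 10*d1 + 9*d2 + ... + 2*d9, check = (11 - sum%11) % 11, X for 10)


Weighted sum: 266
266 mod 11 = 2

Check digit: 9


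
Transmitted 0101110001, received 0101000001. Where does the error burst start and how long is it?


XOR: 0000110000

Burst at position 4, length 2


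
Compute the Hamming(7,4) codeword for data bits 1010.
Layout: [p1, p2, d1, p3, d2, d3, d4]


Parity bits: p1=1, p2=0, p3=1

1011010


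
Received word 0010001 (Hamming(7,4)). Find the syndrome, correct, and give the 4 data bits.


Syndrome = 4: error at position 4

Data: 1001 (corrected bit 4)


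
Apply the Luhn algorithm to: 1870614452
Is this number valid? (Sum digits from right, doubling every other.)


Luhn sum = 34
34 mod 10 = 4

Invalid (Luhn sum mod 10 = 4)


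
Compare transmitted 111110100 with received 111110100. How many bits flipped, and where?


XOR: 000000000

0 errors (received matches sent)


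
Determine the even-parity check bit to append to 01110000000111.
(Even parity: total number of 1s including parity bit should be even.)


Number of 1s in data: 6
Parity bit: 0

0


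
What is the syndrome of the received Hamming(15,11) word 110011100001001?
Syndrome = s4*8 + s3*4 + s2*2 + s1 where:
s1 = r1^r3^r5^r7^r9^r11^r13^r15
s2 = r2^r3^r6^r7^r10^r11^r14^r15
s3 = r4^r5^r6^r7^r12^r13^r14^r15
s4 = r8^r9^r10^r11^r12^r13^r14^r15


s1=0, s2=0, s3=1, s4=0

Syndrome = 4 (error at position 4)


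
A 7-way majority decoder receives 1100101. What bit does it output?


Ones: 4 out of 7
Threshold: 4

1 (4/7 voted 1)


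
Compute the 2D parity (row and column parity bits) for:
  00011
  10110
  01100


Row parities: 010
Column parities: 11001

Row P: 010, Col P: 11001, Corner: 1


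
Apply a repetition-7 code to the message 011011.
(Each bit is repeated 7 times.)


Each bit -> 7 copies

000000011111111111111000000011111111111111


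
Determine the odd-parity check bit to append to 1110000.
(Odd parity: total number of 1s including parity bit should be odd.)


Number of 1s in data: 3
Parity bit: 0

0


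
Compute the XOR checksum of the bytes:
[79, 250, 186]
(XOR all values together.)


XOR chain: 79 ^ 250 ^ 186 = 15

15


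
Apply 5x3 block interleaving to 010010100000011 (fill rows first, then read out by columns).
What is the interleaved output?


Matrix:
  010
  010
  100
  000
  011
Read columns: 001001100100001

001001100100001


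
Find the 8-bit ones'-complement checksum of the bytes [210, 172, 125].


Sum = 507 mod 256 = 251
Complement = 4

4


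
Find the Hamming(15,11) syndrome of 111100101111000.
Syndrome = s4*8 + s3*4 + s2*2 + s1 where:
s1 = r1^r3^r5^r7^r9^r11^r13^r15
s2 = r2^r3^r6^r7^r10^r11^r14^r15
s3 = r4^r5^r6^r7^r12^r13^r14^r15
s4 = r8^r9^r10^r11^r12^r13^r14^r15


s1=1, s2=1, s3=1, s4=0

Syndrome = 7 (error at position 7)


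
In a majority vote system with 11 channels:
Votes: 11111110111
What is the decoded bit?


Ones: 10 out of 11
Threshold: 6

1 (10/11 voted 1)


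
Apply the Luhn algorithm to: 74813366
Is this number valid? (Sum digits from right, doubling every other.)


Luhn sum = 35
35 mod 10 = 5

Invalid (Luhn sum mod 10 = 5)


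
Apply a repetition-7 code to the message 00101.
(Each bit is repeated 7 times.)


Each bit -> 7 copies

00000000000000111111100000001111111


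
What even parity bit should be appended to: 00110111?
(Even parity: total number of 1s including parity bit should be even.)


Number of 1s in data: 5
Parity bit: 1

1


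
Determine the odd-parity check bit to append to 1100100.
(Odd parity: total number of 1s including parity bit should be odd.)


Number of 1s in data: 3
Parity bit: 0

0


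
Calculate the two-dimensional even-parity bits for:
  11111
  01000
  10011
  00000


Row parities: 1110
Column parities: 00100

Row P: 1110, Col P: 00100, Corner: 1


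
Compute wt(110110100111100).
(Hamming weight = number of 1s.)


Counting 1s in 110110100111100

9


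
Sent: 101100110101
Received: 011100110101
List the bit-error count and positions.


XOR: 110000000000

2 error(s) at position(s): 0, 1


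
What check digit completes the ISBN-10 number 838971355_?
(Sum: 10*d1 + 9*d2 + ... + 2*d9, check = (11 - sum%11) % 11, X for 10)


Weighted sum: 318
318 mod 11 = 10

Check digit: 1


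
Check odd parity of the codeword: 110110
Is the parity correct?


Number of 1s: 4

No, parity error (4 ones)


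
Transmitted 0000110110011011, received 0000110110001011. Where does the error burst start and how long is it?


XOR: 0000000000010000

Burst at position 11, length 1


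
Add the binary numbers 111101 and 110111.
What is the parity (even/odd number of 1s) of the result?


111101 = 61
110111 = 55
Sum = 116 = 1110100
1s count = 4

even parity (4 ones in 1110100)


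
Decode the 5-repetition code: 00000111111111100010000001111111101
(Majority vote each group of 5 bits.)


Groups: 00000, 11111, 11111, 00010, 00000, 11111, 11101
Majority votes: 0110011

0110011


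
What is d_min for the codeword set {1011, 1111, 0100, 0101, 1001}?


Comparing all pairs, minimum distance: 1
Can detect 0 errors, correct 0 errors

1


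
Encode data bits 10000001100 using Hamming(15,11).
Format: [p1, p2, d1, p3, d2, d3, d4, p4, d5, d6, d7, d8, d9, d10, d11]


Parity bits: p1=0, p2=1, p3=0, p4=0

011000000001100


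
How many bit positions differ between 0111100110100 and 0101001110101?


XOR: 0010101000001
Count of 1s: 4

4


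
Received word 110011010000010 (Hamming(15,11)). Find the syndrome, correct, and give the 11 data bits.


Syndrome = 6: error at position 6

Data: 01000000010 (corrected bit 6)


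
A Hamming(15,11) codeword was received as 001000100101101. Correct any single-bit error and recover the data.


Syndrome = 0: no error detected

Data: 10010101101 (no errors)


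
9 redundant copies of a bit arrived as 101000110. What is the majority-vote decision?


Ones: 4 out of 9
Threshold: 5

0 (4/9 voted 1)


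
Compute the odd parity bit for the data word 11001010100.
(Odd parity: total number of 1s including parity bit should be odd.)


Number of 1s in data: 5
Parity bit: 0

0


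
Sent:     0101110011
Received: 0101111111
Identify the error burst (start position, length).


XOR: 0000001100

Burst at position 6, length 2


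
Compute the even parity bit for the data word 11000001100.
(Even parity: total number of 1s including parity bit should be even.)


Number of 1s in data: 4
Parity bit: 0

0


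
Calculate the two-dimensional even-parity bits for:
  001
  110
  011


Row parities: 100
Column parities: 100

Row P: 100, Col P: 100, Corner: 1


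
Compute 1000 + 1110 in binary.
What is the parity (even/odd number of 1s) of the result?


1000 = 8
1110 = 14
Sum = 22 = 10110
1s count = 3

odd parity (3 ones in 10110)


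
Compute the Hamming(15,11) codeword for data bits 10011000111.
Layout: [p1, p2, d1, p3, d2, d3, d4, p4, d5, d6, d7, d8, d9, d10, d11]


Parity bits: p1=1, p2=0, p3=0, p4=0

101000101000111


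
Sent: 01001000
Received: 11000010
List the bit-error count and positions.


XOR: 10001010

3 error(s) at position(s): 0, 4, 6


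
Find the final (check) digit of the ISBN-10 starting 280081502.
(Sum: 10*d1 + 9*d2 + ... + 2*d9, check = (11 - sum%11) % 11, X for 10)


Weighted sum: 169
169 mod 11 = 4

Check digit: 7


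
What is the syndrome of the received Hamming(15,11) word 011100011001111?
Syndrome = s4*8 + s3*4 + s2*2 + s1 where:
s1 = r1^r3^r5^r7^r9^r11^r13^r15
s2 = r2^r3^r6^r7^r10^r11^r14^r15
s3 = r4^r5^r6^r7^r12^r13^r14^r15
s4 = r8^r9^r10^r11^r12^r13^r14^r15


s1=0, s2=0, s3=1, s4=0

Syndrome = 4 (error at position 4)
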